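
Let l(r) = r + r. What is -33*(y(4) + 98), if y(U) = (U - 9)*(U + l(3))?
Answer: -1584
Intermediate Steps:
l(r) = 2*r
y(U) = (-9 + U)*(6 + U) (y(U) = (U - 9)*(U + 2*3) = (-9 + U)*(U + 6) = (-9 + U)*(6 + U))
-33*(y(4) + 98) = -33*((-54 + 4**2 - 3*4) + 98) = -33*((-54 + 16 - 12) + 98) = -33*(-50 + 98) = -33*48 = -1584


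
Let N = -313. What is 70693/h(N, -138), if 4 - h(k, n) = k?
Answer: 70693/317 ≈ 223.01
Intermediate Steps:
h(k, n) = 4 - k
70693/h(N, -138) = 70693/(4 - 1*(-313)) = 70693/(4 + 313) = 70693/317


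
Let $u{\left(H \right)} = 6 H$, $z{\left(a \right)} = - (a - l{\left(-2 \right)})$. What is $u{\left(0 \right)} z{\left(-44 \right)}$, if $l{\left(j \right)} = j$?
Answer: $0$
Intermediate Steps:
$z{\left(a \right)} = -2 - a$ ($z{\left(a \right)} = - (a - -2) = - (a + 2) = - (2 + a) = -2 - a$)
$u{\left(0 \right)} z{\left(-44 \right)} = 6 \cdot 0 \left(-2 - -44\right) = 0 \left(-2 + 44\right) = 0 \cdot 42 = 0$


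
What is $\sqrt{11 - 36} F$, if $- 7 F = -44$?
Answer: $\frac{220 i}{7} \approx 31.429 i$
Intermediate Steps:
$F = \frac{44}{7}$ ($F = \left(- \frac{1}{7}\right) \left(-44\right) = \frac{44}{7} \approx 6.2857$)
$\sqrt{11 - 36} F = \sqrt{11 - 36} \cdot \frac{44}{7} = \sqrt{-25} \cdot \frac{44}{7} = 5 i \frac{44}{7} = \frac{220 i}{7}$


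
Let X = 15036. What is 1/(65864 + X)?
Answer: 1/80900 ≈ 1.2361e-5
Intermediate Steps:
1/(65864 + X) = 1/(65864 + 15036) = 1/80900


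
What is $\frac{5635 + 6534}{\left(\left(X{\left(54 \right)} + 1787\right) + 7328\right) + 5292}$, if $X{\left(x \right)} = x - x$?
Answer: $\frac{12169}{14407} \approx 0.84466$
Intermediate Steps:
$X{\left(x \right)} = 0$
$\frac{5635 + 6534}{\left(\left(X{\left(54 \right)} + 1787\right) + 7328\right) + 5292} = \frac{5635 + 6534}{\left(\left(0 + 1787\right) + 7328\right) + 5292} = \frac{12169}{\left(1787 + 7328\right) + 5292} = \frac{12169}{9115 + 5292} = \frac{12169}{14407}$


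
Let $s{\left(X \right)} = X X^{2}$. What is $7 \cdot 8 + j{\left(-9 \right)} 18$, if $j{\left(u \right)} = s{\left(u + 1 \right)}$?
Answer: $-9160$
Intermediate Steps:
$s{\left(X \right)} = X^{3}$
$j{\left(u \right)} = \left(1 + u\right)^{3}$ ($j{\left(u \right)} = \left(u + 1\right)^{3} = \left(1 + u\right)^{3}$)
$7 \cdot 8 + j{\left(-9 \right)} 18 = 7 \cdot 8 + \left(1 - 9\right)^{3} \cdot 18 = 56 + \left(-8\right)^{3} \cdot 18 = 56 - 9216 = -9160$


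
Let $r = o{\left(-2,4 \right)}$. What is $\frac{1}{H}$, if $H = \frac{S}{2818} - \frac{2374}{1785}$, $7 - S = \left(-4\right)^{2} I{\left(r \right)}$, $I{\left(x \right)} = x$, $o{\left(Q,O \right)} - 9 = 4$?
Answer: $- \frac{5030130}{7048717} \approx -0.71362$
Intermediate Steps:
$o{\left(Q,O \right)} = 13$ ($o{\left(Q,O \right)} = 9 + 4 = 13$)
$r = 13$
$S = -201$ ($S = 7 - \left(-4\right)^{2} \cdot 13 = 7 - 16 \cdot 13 = 7 - 208 = -201$)
$H = - \frac{7048717}{5030130}$ ($H = - \frac{201}{2818} - \frac{2374}{1785} = - \frac{7048717}{5030130} \approx -1.4013$)
$\frac{1}{H} = \frac{1}{- \frac{7048717}{5030130}} = - \frac{5030130}{7048717}$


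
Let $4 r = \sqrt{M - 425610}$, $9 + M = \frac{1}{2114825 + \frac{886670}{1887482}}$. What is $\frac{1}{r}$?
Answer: $- \frac{24 i \sqrt{47094828157881200792299174565}}{849470618659321799} \approx - 0.0061313 i$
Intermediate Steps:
$M = - \frac{17962626589199}{1995847503660}$ ($M = -9 + \frac{1}{2114825 + \frac{886670}{1887482}} = -9 + \frac{1}{2114825 + 886670 \cdot \frac{1}{1887482}} = -9 + \frac{1}{2114825 + \frac{443335}{943741}} = -9 + \frac{1}{\frac{1995847503660}{943741}} = -9 + \frac{943741}{1995847503660} = - \frac{17962626589199}{1995847503660} \approx -9.0$)
$r = \frac{i \sqrt{47094828157881200792299174565}}{1330565002440}$ ($r = \frac{\sqrt{- \frac{17962626589199}{1995847503660} - 425610}}{4} = \frac{\sqrt{- \frac{849470618659321799}{1995847503660}}}{4} = \frac{\frac{1}{332641250610} i \sqrt{47094828157881200792299174565}}{4} = \frac{i \sqrt{47094828157881200792299174565}}{1330565002440} \approx 163.1 i$)
$\frac{1}{r} = \frac{1}{\frac{1}{1330565002440} i \sqrt{47094828157881200792299174565}} = - \frac{24 i \sqrt{47094828157881200792299174565}}{849470618659321799}$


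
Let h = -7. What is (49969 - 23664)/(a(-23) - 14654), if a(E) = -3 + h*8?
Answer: -26305/14713 ≈ -1.7879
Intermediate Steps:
a(E) = -59 (a(E) = -3 - 7*8 = -3 - 56 = -59)
(49969 - 23664)/(a(-23) - 14654) = (49969 - 23664)/(-59 - 14654) = 26305/(-14713) = 26305*(-1/14713) = -26305/14713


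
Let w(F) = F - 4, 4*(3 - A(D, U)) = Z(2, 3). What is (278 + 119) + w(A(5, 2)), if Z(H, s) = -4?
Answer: 397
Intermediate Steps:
A(D, U) = 4 (A(D, U) = 3 - ¼*(-4) = 3 + 1 = 4)
w(F) = -4 + F
(278 + 119) + w(A(5, 2)) = (278 + 119) + (-4 + 4) = 397 + 0 = 397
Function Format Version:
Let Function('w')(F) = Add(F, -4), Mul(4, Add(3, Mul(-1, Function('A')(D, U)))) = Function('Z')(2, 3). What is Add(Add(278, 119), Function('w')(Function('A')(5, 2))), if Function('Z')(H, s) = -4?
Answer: 397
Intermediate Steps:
Function('A')(D, U) = 4 (Function('A')(D, U) = Add(3, Mul(Rational(-1, 4), -4)) = Add(3, 1) = 4)
Function('w')(F) = Add(-4, F)
Add(Add(278, 119), Function('w')(Function('A')(5, 2))) = Add(Add(278, 119), Add(-4, 4)) = Add(397, 0) = 397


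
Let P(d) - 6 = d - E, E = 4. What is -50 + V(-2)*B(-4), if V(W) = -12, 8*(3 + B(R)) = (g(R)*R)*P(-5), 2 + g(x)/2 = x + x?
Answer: 346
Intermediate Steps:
g(x) = -4 + 4*x (g(x) = -4 + 2*(x + x) = -4 + 2*(2*x) = -4 + 4*x)
P(d) = 2 + d (P(d) = 6 + (d - 1*4) = 6 + (d - 4) = 6 + (-4 + d) = 2 + d)
B(R) = -3 - 3*R*(-4 + 4*R)/8 (B(R) = -3 + (((-4 + 4*R)*R)*(2 - 5))/8 = -3 + ((R*(-4 + 4*R))*(-3))/8 = -3 + (-3*R*(-4 + 4*R))/8 = -3 - 3*R*(-4 + 4*R)/8)
-50 + V(-2)*B(-4) = -50 - 12*(-3 - 3/2*(-4)*(-1 - 4)) = -50 - 12*(-3 - 3/2*(-4)*(-5)) = -50 - 12*(-3 - 30) = -50 - 12*(-33) = -50 + 396 = 346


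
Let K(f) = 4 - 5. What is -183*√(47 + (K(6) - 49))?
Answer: -183*I*√3 ≈ -316.97*I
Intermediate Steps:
K(f) = -1
-183*√(47 + (K(6) - 49)) = -183*√(47 + (-1 - 49)) = -183*√(47 - 50) = -183*I*√3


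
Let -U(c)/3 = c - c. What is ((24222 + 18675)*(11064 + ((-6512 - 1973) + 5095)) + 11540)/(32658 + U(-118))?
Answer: 164601559/16329 ≈ 10080.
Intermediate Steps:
U(c) = 0 (U(c) = -3*(c - c) = -3*0 = 0)
((24222 + 18675)*(11064 + ((-6512 - 1973) + 5095)) + 11540)/(32658 + U(-118)) = ((24222 + 18675)*(11064 + ((-6512 - 1973) + 5095)) + 11540)/(32658 + 0) = (42897*(11064 + (-8485 + 5095)) + 11540)/32658 = (42897*(11064 - 3390) + 11540)*(1/32658) = (42897*7674 + 11540)*(1/32658) = (329191578 + 11540)*(1/32658) = 329203118*(1/32658) = 164601559/16329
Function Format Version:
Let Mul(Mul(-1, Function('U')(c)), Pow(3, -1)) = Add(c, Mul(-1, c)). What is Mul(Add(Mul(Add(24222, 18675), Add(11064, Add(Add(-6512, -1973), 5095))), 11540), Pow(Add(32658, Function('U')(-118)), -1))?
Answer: Rational(164601559, 16329) ≈ 10080.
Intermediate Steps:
Function('U')(c) = 0 (Function('U')(c) = Mul(-3, Add(c, Mul(-1, c))) = Mul(-3, 0) = 0)
Mul(Add(Mul(Add(24222, 18675), Add(11064, Add(Add(-6512, -1973), 5095))), 11540), Pow(Add(32658, Function('U')(-118)), -1)) = Mul(Add(Mul(Add(24222, 18675), Add(11064, Add(Add(-6512, -1973), 5095))), 11540), Pow(Add(32658, 0), -1)) = Mul(Add(Mul(42897, Add(11064, Add(-8485, 5095))), 11540), Pow(32658, -1)) = Mul(Add(Mul(42897, Add(11064, -3390)), 11540), Rational(1, 32658)) = Mul(Add(Mul(42897, 7674), 11540), Rational(1, 32658)) = Mul(Add(329191578, 11540), Rational(1, 32658)) = Mul(329203118, Rational(1, 32658)) = Rational(164601559, 16329)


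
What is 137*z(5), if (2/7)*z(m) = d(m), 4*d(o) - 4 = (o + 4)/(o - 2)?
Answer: 6713/8 ≈ 839.13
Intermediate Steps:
d(o) = 1 + (4 + o)/(4*(-2 + o)) (d(o) = 1 + ((o + 4)/(o - 2))/4 = 1 + ((4 + o)/(-2 + o))/4 = 1 + (4 + o)/(4*(-2 + o)))
z(m) = 7*(-4 + 5*m)/(8*(-2 + m)) (z(m) = 7*((-4 + 5*m)/(4*(-2 + m)))/2 = 7*(-4 + 5*m)/(8*(-2 + m)))
137*z(5) = 137*(7*(-4 + 5*5)/(8*(-2 + 5))) = 137*((7/8)*(-4 + 25)/3) = 137*((7/8)*(⅓)*21) = 137*(49/8) = 6713/8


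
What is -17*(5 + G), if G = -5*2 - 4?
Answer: 153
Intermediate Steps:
G = -14 (G = -10 - 4 = -14)
-17*(5 + G) = -17*(5 - 14) = -17*(-9) = 153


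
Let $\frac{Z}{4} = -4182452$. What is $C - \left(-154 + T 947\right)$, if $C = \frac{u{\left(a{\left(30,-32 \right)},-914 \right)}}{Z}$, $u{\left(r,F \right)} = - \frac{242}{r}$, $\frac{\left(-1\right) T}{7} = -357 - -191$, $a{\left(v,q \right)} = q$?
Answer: $- \frac{294514216801401}{267676928} \approx -1.1003 \cdot 10^{6}$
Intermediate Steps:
$Z = -16729808$ ($Z = 4 \left(-4182452\right) = -16729808$)
$T = 1162$ ($T = - 7 \left(-357 - -191\right) = - 7 \left(-357 + 191\right) = \left(-7\right) \left(-166\right) = 1162$)
$C = - \frac{121}{267676928}$ ($C = \frac{\left(-242\right) \frac{1}{-32}}{-16729808} = \left(-242\right) \left(- \frac{1}{32}\right) \left(- \frac{1}{16729808}\right) = \frac{121}{16} \left(- \frac{1}{16729808}\right) = - \frac{121}{267676928} \approx -4.5204 \cdot 10^{-7}$)
$C - \left(-154 + T 947\right) = - \frac{121}{267676928} - \left(-154 + 1162 \cdot 947\right) = - \frac{121}{267676928} - \left(-154 + 1100414\right) = - \frac{121}{267676928} - 1100260 = - \frac{294514216801401}{267676928}$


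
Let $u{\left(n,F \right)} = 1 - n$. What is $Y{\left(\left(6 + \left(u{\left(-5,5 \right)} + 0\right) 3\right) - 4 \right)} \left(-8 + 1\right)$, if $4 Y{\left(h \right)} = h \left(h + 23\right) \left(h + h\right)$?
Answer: $-60200$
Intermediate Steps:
$Y{\left(h \right)} = \frac{h^{2} \left(23 + h\right)}{2}$ ($Y{\left(h \right)} = \frac{h \left(h + 23\right) \left(h + h\right)}{4} = \frac{h \left(23 + h\right) 2 h}{4} = \frac{2 h^{2} \left(23 + h\right)}{4} = \frac{h^{2} \left(23 + h\right)}{2}$)
$Y{\left(\left(6 + \left(u{\left(-5,5 \right)} + 0\right) 3\right) - 4 \right)} \left(-8 + 1\right) = \frac{\left(\left(6 + \left(\left(1 - -5\right) + 0\right) 3\right) - 4\right)^{2} \left(23 - \left(-2 - \left(\left(1 - -5\right) + 0\right) 3\right)\right)}{2} \left(-8 + 1\right) = \frac{\left(\left(6 + \left(\left(1 + 5\right) + 0\right) 3\right) - 4\right)^{2} \left(23 - \left(-2 - \left(\left(1 + 5\right) + 0\right) 3\right)\right)}{2} \left(-7\right) = \frac{\left(\left(6 + \left(6 + 0\right) 3\right) - 4\right)^{2} \left(23 - \left(-2 - \left(6 + 0\right) 3\right)\right)}{2} \left(-7\right) = \frac{\left(\left(6 + 6 \cdot 3\right) - 4\right)^{2} \left(23 + \left(\left(6 + 6 \cdot 3\right) - 4\right)\right)}{2} \left(-7\right) = \frac{\left(\left(6 + 18\right) - 4\right)^{2} \left(23 + \left(\left(6 + 18\right) - 4\right)\right)}{2} \left(-7\right) = \frac{\left(24 - 4\right)^{2} \left(23 + \left(24 - 4\right)\right)}{2} \left(-7\right) = \frac{20^{2} \left(23 + 20\right)}{2} \left(-7\right) = \frac{1}{2} \cdot 400 \cdot 43 \left(-7\right) = 8600 \left(-7\right) = -60200$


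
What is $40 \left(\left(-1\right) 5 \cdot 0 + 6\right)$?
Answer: $240$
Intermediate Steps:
$40 \left(\left(-1\right) 5 \cdot 0 + 6\right) = 40 \left(\left(-5\right) 0 + 6\right) = 40 \left(0 + 6\right) = 40 \cdot 6 = 240$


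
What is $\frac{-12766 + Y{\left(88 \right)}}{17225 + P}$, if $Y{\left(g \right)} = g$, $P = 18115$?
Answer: $- \frac{2113}{5890} \approx -0.35874$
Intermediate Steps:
$\frac{-12766 + Y{\left(88 \right)}}{17225 + P} = \frac{-12766 + 88}{17225 + 18115} = - \frac{12678}{35340} = \left(-12678\right) \frac{1}{35340} = - \frac{2113}{5890}$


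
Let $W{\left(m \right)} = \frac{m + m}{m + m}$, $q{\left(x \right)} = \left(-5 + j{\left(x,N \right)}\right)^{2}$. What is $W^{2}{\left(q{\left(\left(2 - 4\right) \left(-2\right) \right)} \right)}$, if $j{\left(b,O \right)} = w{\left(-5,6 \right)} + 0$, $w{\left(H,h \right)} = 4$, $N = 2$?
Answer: $1$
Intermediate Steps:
$j{\left(b,O \right)} = 4$ ($j{\left(b,O \right)} = 4 + 0 = 4$)
$q{\left(x \right)} = 1$ ($q{\left(x \right)} = \left(-5 + 4\right)^{2} = \left(-1\right)^{2} = 1$)
$W{\left(m \right)} = 1$ ($W{\left(m \right)} = \frac{2 m}{2 m} = 2 m \frac{1}{2 m} = 1$)
$W^{2}{\left(q{\left(\left(2 - 4\right) \left(-2\right) \right)} \right)} = 1^{2} = 1$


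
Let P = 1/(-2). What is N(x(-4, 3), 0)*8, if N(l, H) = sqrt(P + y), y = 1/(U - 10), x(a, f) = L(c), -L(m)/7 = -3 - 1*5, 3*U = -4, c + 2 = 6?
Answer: 8*I*sqrt(170)/17 ≈ 6.1357*I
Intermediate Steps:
c = 4 (c = -2 + 6 = 4)
U = -4/3 (U = (1/3)*(-4) = -4/3 ≈ -1.3333)
L(m) = 56 (L(m) = -7*(-3 - 1*5) = -7*(-3 - 5) = -7*(-8) = 56)
P = -1/2 ≈ -0.50000
x(a, f) = 56
y = -3/34 (y = 1/(-4/3 - 10) = 1/(-34/3) = -3/34 ≈ -0.088235)
N(l, H) = I*sqrt(170)/17 (N(l, H) = sqrt(-1/2 - 3/34) = sqrt(-10/17) = I*sqrt(170)/17)
N(x(-4, 3), 0)*8 = (I*sqrt(170)/17)*8 = 8*I*sqrt(170)/17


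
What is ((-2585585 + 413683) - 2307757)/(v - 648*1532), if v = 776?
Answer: 4479659/991960 ≈ 4.5160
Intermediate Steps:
((-2585585 + 413683) - 2307757)/(v - 648*1532) = ((-2585585 + 413683) - 2307757)/(776 - 648*1532) = (-2171902 - 2307757)/(776 - 992736) = -4479659/(-991960) = -4479659*(-1/991960) = 4479659/991960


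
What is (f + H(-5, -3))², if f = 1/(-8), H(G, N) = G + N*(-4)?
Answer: 3025/64 ≈ 47.266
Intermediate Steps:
H(G, N) = G - 4*N
f = -⅛ ≈ -0.12500
(f + H(-5, -3))² = (-⅛ + (-5 - 4*(-3)))² = (-⅛ + (-5 + 12))² = (-⅛ + 7)² = (55/8)² = 3025/64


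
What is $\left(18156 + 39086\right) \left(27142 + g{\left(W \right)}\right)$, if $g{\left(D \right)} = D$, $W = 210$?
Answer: $1565683184$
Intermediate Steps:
$\left(18156 + 39086\right) \left(27142 + g{\left(W \right)}\right) = \left(18156 + 39086\right) \left(27142 + 210\right) = 57242 \cdot 27352 = 1565683184$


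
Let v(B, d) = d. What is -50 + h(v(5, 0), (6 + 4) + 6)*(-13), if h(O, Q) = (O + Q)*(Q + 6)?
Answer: -4626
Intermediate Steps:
h(O, Q) = (6 + Q)*(O + Q) (h(O, Q) = (O + Q)*(6 + Q) = (6 + Q)*(O + Q))
-50 + h(v(5, 0), (6 + 4) + 6)*(-13) = -50 + (((6 + 4) + 6)² + 6*0 + 6*((6 + 4) + 6) + 0*((6 + 4) + 6))*(-13) = -50 + ((10 + 6)² + 0 + 6*(10 + 6) + 0*(10 + 6))*(-13) = -50 + (16² + 0 + 6*16 + 0*16)*(-13) = -50 + (256 + 0 + 96 + 0)*(-13) = -50 + 352*(-13) = -50 - 4576 = -4626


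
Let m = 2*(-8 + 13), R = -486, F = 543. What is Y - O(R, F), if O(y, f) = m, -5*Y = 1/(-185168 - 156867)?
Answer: -17101749/1710175 ≈ -10.000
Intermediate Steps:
Y = 1/1710175 (Y = -1/(5*(-185168 - 156867)) = -1/5/(-342035) = -1/5*(-1/342035) = 1/1710175 ≈ 5.8474e-7)
m = 10 (m = 2*5 = 10)
O(y, f) = 10
Y - O(R, F) = 1/1710175 - 1*10 = 1/1710175 - 10 = -17101749/1710175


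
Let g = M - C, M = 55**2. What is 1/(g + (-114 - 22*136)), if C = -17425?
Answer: 1/17344 ≈ 5.7657e-5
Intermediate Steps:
M = 3025
g = 20450 (g = 3025 - 1*(-17425) = 3025 + 17425 = 20450)
1/(g + (-114 - 22*136)) = 1/(20450 + (-114 - 22*136)) = 1/(20450 + (-114 - 2992)) = 1/(20450 - 3106) = 1/17344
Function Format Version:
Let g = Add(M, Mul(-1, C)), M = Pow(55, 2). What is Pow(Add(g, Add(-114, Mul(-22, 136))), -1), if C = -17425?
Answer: Rational(1, 17344) ≈ 5.7657e-5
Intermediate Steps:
M = 3025
g = 20450 (g = Add(3025, Mul(-1, -17425)) = Add(3025, 17425) = 20450)
Pow(Add(g, Add(-114, Mul(-22, 136))), -1) = Pow(Add(20450, Add(-114, Mul(-22, 136))), -1) = Pow(Add(20450, Add(-114, -2992)), -1) = Pow(Add(20450, -3106), -1) = Pow(17344, -1) = Rational(1, 17344)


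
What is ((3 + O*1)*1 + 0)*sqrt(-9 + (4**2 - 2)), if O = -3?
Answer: 0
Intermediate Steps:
((3 + O*1)*1 + 0)*sqrt(-9 + (4**2 - 2)) = ((3 - 3*1)*1 + 0)*sqrt(-9 + (4**2 - 2)) = ((3 - 3)*1 + 0)*sqrt(-9 + (16 - 2)) = (0*1 + 0)*sqrt(-9 + 14) = (0 + 0)*sqrt(5) = 0*sqrt(5) = 0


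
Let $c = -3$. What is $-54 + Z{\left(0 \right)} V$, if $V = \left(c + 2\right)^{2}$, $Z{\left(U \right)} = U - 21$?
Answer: $-75$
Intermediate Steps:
$Z{\left(U \right)} = -21 + U$
$V = 1$ ($V = \left(-3 + 2\right)^{2} = \left(-1\right)^{2} = 1$)
$-54 + Z{\left(0 \right)} V = -54 + \left(-21 + 0\right) 1 = -54 - 21 = -75$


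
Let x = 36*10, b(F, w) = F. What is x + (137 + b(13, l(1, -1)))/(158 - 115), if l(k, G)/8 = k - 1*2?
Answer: 15630/43 ≈ 363.49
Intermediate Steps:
l(k, G) = -16 + 8*k (l(k, G) = 8*(k - 1*2) = 8*(k - 2) = 8*(-2 + k) = -16 + 8*k)
x = 360
x + (137 + b(13, l(1, -1)))/(158 - 115) = 360 + (137 + 13)/(158 - 115) = 360 + 150/43 = 15630/43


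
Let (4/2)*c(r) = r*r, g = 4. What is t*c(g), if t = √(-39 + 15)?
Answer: 16*I*√6 ≈ 39.192*I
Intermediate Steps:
t = 2*I*√6 (t = √(-24) = 2*I*√6 ≈ 4.899*I)
c(r) = r²/2 (c(r) = (r*r)/2 = r²/2)
t*c(g) = (2*I*√6)*((½)*4²) = (2*I*√6)*((½)*16) = (2*I*√6)*8 = 16*I*√6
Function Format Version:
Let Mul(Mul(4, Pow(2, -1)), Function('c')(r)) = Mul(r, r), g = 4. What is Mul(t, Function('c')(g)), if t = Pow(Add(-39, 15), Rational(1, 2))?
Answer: Mul(16, I, Pow(6, Rational(1, 2))) ≈ Mul(39.192, I)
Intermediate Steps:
t = Mul(2, I, Pow(6, Rational(1, 2))) (t = Pow(-24, Rational(1, 2)) = Mul(2, I, Pow(6, Rational(1, 2))) ≈ Mul(4.8990, I))
Function('c')(r) = Mul(Rational(1, 2), Pow(r, 2)) (Function('c')(r) = Mul(Rational(1, 2), Mul(r, r)) = Mul(Rational(1, 2), Pow(r, 2)))
Mul(t, Function('c')(g)) = Mul(Mul(2, I, Pow(6, Rational(1, 2))), Mul(Rational(1, 2), Pow(4, 2))) = Mul(Mul(2, I, Pow(6, Rational(1, 2))), Mul(Rational(1, 2), 16)) = Mul(Mul(2, I, Pow(6, Rational(1, 2))), 8) = Mul(16, I, Pow(6, Rational(1, 2)))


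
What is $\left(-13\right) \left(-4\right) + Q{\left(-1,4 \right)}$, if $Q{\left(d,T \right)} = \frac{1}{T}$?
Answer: $\frac{209}{4} \approx 52.25$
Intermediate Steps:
$\left(-13\right) \left(-4\right) + Q{\left(-1,4 \right)} = \left(-13\right) \left(-4\right) + \frac{1}{4} = 52 + \frac{1}{4} = \frac{209}{4}$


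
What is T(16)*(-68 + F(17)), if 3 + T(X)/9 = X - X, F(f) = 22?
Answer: 1242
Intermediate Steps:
T(X) = -27 (T(X) = -27 + 9*(X - X) = -27 + 9*0 = -27 + 0 = -27)
T(16)*(-68 + F(17)) = -27*(-68 + 22) = -27*(-46) = 1242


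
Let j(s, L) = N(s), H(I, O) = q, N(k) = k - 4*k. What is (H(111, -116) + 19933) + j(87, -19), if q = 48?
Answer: 19720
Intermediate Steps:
N(k) = -3*k
H(I, O) = 48
j(s, L) = -3*s
(H(111, -116) + 19933) + j(87, -19) = (48 + 19933) - 3*87 = 19981 - 261 = 19720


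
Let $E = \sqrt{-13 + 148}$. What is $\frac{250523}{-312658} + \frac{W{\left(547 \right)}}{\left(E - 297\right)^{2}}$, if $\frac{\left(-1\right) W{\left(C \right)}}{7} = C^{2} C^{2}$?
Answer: $- \frac{22896663586890294947}{3208065240618} - \frac{984786282491 \sqrt{15}}{6840414} \approx -7.6948 \cdot 10^{6}$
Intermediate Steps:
$E = 3 \sqrt{15}$ ($E = \sqrt{135} = 3 \sqrt{15} \approx 11.619$)
$W{\left(C \right)} = - 7 C^{4}$ ($W{\left(C \right)} = - 7 C^{2} C^{2} = - 7 C^{4}$)
$\frac{250523}{-312658} + \frac{W{\left(547 \right)}}{\left(E - 297\right)^{2}} = \frac{250523}{-312658} + \frac{\left(-7\right) 547^{4}}{\left(3 \sqrt{15} - 297\right)^{2}} = 250523 \left(- \frac{1}{312658}\right) + \frac{\left(-7\right) 89526025681}{\left(-297 + 3 \sqrt{15}\right)^{2}} = - \frac{250523}{312658} - \frac{626682179767}{\left(-297 + 3 \sqrt{15}\right)^{2}}$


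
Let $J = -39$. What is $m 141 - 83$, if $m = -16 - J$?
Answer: $3160$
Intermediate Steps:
$m = 23$ ($m = -16 - -39 = -16 + 39 = 23$)
$m 141 - 83 = 23 \cdot 141 - 83 = 3243 - 83 = 3160$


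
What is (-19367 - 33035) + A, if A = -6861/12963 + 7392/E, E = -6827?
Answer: -1545878623915/29499467 ≈ -52404.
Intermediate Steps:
A = -47554181/29499467 (A = -6861/12963 + 7392/(-6827) = -6861*1/12963 + 7392*(-1/6827) = -2287/4321 - 7392/6827 = -47554181/29499467 ≈ -1.6120)
(-19367 - 33035) + A = (-19367 - 33035) - 47554181/29499467 = -52402 - 47554181/29499467 = -1545878623915/29499467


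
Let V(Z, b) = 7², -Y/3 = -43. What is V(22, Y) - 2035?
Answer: -1986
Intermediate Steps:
Y = 129 (Y = -3*(-43) = 129)
V(Z, b) = 49
V(22, Y) - 2035 = 49 - 2035 = -1986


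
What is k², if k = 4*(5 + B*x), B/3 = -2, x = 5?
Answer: 10000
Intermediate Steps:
B = -6 (B = 3*(-2) = -6)
k = -100 (k = 4*(5 - 6*5) = 4*(5 - 30) = 4*(-25) = -100)
k² = (-100)² = 10000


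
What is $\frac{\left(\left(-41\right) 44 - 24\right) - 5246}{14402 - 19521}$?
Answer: $\frac{7074}{5119} \approx 1.3819$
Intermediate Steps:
$\frac{\left(\left(-41\right) 44 - 24\right) - 5246}{14402 - 19521} = \frac{\left(-1804 + \left(-46 + 22\right)\right) - 5246}{-5119} = \left(\left(-1804 - 24\right) - 5246\right) \left(- \frac{1}{5119}\right) = \left(-1828 - 5246\right) \left(- \frac{1}{5119}\right) = \left(-7074\right) \left(- \frac{1}{5119}\right) = \frac{7074}{5119}$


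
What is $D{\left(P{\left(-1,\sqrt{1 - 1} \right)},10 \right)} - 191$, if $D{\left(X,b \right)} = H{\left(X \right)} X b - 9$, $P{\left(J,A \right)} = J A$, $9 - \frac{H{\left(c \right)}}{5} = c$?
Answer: $-200$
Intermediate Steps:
$H{\left(c \right)} = 45 - 5 c$
$P{\left(J,A \right)} = A J$
$D{\left(X,b \right)} = -9 + X b \left(45 - 5 X\right)$ ($D{\left(X,b \right)} = \left(45 - 5 X\right) X b - 9 = X \left(45 - 5 X\right) b - 9 = X b \left(45 - 5 X\right) - 9 = -9 + X b \left(45 - 5 X\right)$)
$D{\left(P{\left(-1,\sqrt{1 - 1} \right)},10 \right)} - 191 = \left(-9 - 5 \sqrt{1 - 1} \left(-1\right) 10 \left(-9 + \sqrt{1 - 1} \left(-1\right)\right)\right) - 191 = \left(-9 - 5 \sqrt{0} \left(-1\right) 10 \left(-9 + \sqrt{0} \left(-1\right)\right)\right) - 191 = \left(-9 - 5 \cdot 0 \left(-1\right) 10 \left(-9 + 0 \left(-1\right)\right)\right) - 191 = \left(-9 - 0 \cdot 10 \left(-9 + 0\right)\right) - 191 = \left(-9 - 0 \cdot 10 \left(-9\right)\right) - 191 = \left(-9 + 0\right) - 191 = -9 - 191 = -200$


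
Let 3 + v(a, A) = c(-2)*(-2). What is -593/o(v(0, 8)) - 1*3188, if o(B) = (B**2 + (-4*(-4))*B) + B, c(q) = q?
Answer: -57977/18 ≈ -3220.9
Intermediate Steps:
v(a, A) = 1 (v(a, A) = -3 - 2*(-2) = -3 + 4 = 1)
o(B) = B**2 + 17*B (o(B) = (B**2 + 16*B) + B = B**2 + 17*B)
-593/o(v(0, 8)) - 1*3188 = -593/(17 + 1) - 1*3188 = -593/(1*18) - 3188 = -593/18 - 3188 = -57977/18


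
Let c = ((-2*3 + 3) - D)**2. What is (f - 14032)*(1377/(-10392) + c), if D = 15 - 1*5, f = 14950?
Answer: 268495263/1732 ≈ 1.5502e+5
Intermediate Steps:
D = 10 (D = 15 - 5 = 10)
c = 169 (c = ((-2*3 + 3) - 1*10)**2 = ((-6 + 3) - 10)**2 = (-3 - 10)**2 = (-13)**2 = 169)
(f - 14032)*(1377/(-10392) + c) = (14950 - 14032)*(1377/(-10392) + 169) = 918*(1377*(-1/10392) + 169) = 918*(-459/3464 + 169) = 918*(584957/3464) = 268495263/1732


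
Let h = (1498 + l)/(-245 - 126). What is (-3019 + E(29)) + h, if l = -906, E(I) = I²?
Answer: -808630/371 ≈ -2179.6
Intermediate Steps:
h = -592/371 (h = (1498 - 906)/(-245 - 126) = 592/(-371) = 592*(-1/371) = -592/371 ≈ -1.5957)
(-3019 + E(29)) + h = (-3019 + 29²) - 592/371 = (-3019 + 841) - 592/371 = -2178 - 592/371 = -808630/371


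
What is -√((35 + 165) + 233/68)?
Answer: -3*√26129/34 ≈ -14.263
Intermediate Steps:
-√((35 + 165) + 233/68) = -√(200 + 233*(1/68)) = -√(200 + 233/68) = -√(13833/68) = -3*√26129/34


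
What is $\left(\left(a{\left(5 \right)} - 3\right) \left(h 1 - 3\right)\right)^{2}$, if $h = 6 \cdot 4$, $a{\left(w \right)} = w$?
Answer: $1764$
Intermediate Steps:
$h = 24$
$\left(\left(a{\left(5 \right)} - 3\right) \left(h 1 - 3\right)\right)^{2} = \left(\left(5 - 3\right) \left(24 \cdot 1 - 3\right)\right)^{2} = \left(2 \left(24 - 3\right)\right)^{2} = \left(2 \cdot 21\right)^{2} = 42^{2} = 1764$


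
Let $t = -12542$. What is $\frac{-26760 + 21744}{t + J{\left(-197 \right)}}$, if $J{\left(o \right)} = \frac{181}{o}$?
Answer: $\frac{988152}{2470955} \approx 0.39991$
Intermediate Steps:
$\frac{-26760 + 21744}{t + J{\left(-197 \right)}} = \frac{-26760 + 21744}{-12542 + \frac{181}{-197}} = - \frac{5016}{-12542 + 181 \left(- \frac{1}{197}\right)} = - \frac{5016}{-12542 - \frac{181}{197}} = - \frac{5016}{- \frac{2470955}{197}} = \left(-5016\right) \left(- \frac{197}{2470955}\right) = \frac{988152}{2470955}$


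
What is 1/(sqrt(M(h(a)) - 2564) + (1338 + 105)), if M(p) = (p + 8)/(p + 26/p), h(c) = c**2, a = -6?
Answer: 953823/1378060601 - 2*I*sqrt(279935483)/1378060601 ≈ 0.00069215 - 2.4282e-5*I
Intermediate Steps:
M(p) = (8 + p)/(p + 26/p)
1/(sqrt(M(h(a)) - 2564) + (1338 + 105)) = 1/(sqrt((-6)**2*(8 + (-6)**2)/(26 + ((-6)**2)**2) - 2564) + (1338 + 105)) = 1/(sqrt(36*(8 + 36)/(26 + 36**2) - 2564) + 1443) = 1/(sqrt(36*44/(26 + 1296) - 2564) + 1443) = 1/(sqrt(36*44/1322 - 2564) + 1443) = 1/(sqrt(36*(1/1322)*44 - 2564) + 1443) = 1/(sqrt(792/661 - 2564) + 1443) = 1/(sqrt(-1694012/661) + 1443) = 1/(2*I*sqrt(279935483)/661 + 1443) = 1/(1443 + 2*I*sqrt(279935483)/661)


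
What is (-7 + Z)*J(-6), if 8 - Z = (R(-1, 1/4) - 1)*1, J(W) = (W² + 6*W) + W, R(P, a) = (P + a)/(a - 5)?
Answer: -210/19 ≈ -11.053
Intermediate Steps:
R(P, a) = (P + a)/(-5 + a)
J(W) = W² + 7*W
Z = 168/19 (Z = 8 - ((-1 + 1/4)/(-5 + 1/4) - 1) = 8 - ((-1 + ¼)/(-5 + ¼) - 1) = 8 - (-¾/(-19/4) - 1) = 8 - (-4/19*(-¾) - 1) = 8 - (3/19 - 1) = 8 - (-16)/19 = 8 - 1*(-16/19) = 8 + 16/19 = 168/19 ≈ 8.8421)
(-7 + Z)*J(-6) = (-7 + 168/19)*(-6*(7 - 6)) = 35*(-6*1)/19 = (35/19)*(-6) = -210/19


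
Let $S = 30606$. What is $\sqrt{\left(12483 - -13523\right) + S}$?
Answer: $2 \sqrt{14153} \approx 237.93$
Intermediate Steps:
$\sqrt{\left(12483 - -13523\right) + S} = \sqrt{\left(12483 - -13523\right) + 30606} = \sqrt{\left(12483 + 13523\right) + 30606} = \sqrt{26006 + 30606} = \sqrt{56612} = 2 \sqrt{14153}$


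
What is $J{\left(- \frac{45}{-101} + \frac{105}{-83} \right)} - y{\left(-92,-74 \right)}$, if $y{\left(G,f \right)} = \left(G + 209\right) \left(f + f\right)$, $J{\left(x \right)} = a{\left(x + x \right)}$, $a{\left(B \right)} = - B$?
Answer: $\frac{145173768}{8383} \approx 17318.0$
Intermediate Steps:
$J{\left(x \right)} = - 2 x$ ($J{\left(x \right)} = - (x + x) = - 2 x$)
$y{\left(G,f \right)} = 2 f \left(209 + G\right)$ ($y{\left(G,f \right)} = \left(209 + G\right) 2 f = 2 f \left(209 + G\right)$)
$J{\left(- \frac{45}{-101} + \frac{105}{-83} \right)} - y{\left(-92,-74 \right)} = - 2 \left(- \frac{45}{-101} + \frac{105}{-83}\right) - 2 \left(-74\right) \left(209 - 92\right) = - 2 \left(\left(-45\right) \left(- \frac{1}{101}\right) + 105 \left(- \frac{1}{83}\right)\right) - 2 \left(-74\right) 117 = - 2 \left(\frac{45}{101} - \frac{105}{83}\right) - -17316 = \left(-2\right) \left(- \frac{6870}{8383}\right) + 17316 = \frac{13740}{8383} + 17316 = \frac{145173768}{8383}$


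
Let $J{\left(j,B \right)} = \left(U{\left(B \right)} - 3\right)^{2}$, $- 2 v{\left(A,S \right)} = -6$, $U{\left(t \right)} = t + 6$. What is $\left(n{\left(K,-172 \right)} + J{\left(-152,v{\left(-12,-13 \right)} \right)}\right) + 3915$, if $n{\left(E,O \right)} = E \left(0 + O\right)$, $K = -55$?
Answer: $13411$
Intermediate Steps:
$U{\left(t \right)} = 6 + t$
$v{\left(A,S \right)} = 3$ ($v{\left(A,S \right)} = \left(- \frac{1}{2}\right) \left(-6\right) = 3$)
$J{\left(j,B \right)} = \left(3 + B\right)^{2}$ ($J{\left(j,B \right)} = \left(\left(6 + B\right) - 3\right)^{2} = \left(3 + B\right)^{2}$)
$n{\left(E,O \right)} = E O$
$\left(n{\left(K,-172 \right)} + J{\left(-152,v{\left(-12,-13 \right)} \right)}\right) + 3915 = \left(\left(-55\right) \left(-172\right) + \left(3 + 3\right)^{2}\right) + 3915 = \left(9460 + 6^{2}\right) + 3915 = \left(9460 + 36\right) + 3915 = 9496 + 3915 = 13411$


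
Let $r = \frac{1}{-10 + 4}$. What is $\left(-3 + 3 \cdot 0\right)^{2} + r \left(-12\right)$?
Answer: $11$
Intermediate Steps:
$r = - \frac{1}{6}$ ($r = \frac{1}{-6} = - \frac{1}{6} \approx -0.16667$)
$\left(-3 + 3 \cdot 0\right)^{2} + r \left(-12\right) = \left(-3 + 3 \cdot 0\right)^{2} - -2 = \left(-3 + 0\right)^{2} + 2 = \left(-3\right)^{2} + 2 = 9 + 2 = 11$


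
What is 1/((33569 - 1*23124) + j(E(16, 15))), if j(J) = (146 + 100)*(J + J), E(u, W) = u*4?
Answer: 1/41933 ≈ 2.3848e-5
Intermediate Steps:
E(u, W) = 4*u
j(J) = 492*J (j(J) = 246*(2*J) = 492*J)
1/((33569 - 1*23124) + j(E(16, 15))) = 1/((33569 - 1*23124) + 492*(4*16)) = 1/((33569 - 23124) + 492*64) = 1/(10445 + 31488) = 1/41933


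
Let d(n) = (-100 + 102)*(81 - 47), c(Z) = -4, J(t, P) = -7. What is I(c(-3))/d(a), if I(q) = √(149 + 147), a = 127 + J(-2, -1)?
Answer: √74/34 ≈ 0.25301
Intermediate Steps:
a = 120 (a = 127 - 7 = 120)
I(q) = 2*√74 (I(q) = √296 = 2*√74)
d(n) = 68 (d(n) = 2*34 = 68)
I(c(-3))/d(a) = (2*√74)/68 = (2*√74)*(1/68) = √74/34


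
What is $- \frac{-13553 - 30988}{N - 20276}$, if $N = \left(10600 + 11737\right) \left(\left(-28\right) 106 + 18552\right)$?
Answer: $\frac{441}{3446332} \approx 0.00012796$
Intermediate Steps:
$N = 348099808$ ($N = 22337 \left(-2968 + 18552\right) = 22337 \cdot 15584 = 348099808$)
$- \frac{-13553 - 30988}{N - 20276} = - \frac{-13553 - 30988}{348099808 - 20276} = - \frac{-44541}{348079532} = \left(-1\right) \left(- \frac{441}{3446332}\right) = \frac{441}{3446332}$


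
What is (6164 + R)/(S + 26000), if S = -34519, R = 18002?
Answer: -24166/8519 ≈ -2.8367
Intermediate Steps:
(6164 + R)/(S + 26000) = (6164 + 18002)/(-34519 + 26000) = 24166/(-8519) = 24166*(-1/8519) = -24166/8519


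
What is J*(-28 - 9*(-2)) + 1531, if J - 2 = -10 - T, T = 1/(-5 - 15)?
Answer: 3221/2 ≈ 1610.5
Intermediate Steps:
T = -1/20 (T = 1/(-20) = -1/20 ≈ -0.050000)
J = -159/20 (J = 2 + (-10 - 1*(-1/20)) = 2 + (-10 + 1/20) = 2 - 199/20 = -159/20 ≈ -7.9500)
J*(-28 - 9*(-2)) + 1531 = -159*(-28 - 9*(-2))/20 + 1531 = -159*(-28 + 18)/20 + 1531 = -159/20*(-10) + 1531 = 159/2 + 1531 = 3221/2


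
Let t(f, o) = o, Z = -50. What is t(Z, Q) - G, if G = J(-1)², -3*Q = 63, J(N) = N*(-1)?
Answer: -22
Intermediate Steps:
J(N) = -N
Q = -21 (Q = -⅓*63 = -21)
G = 1 (G = (-1*(-1))² = 1² = 1)
t(Z, Q) - G = -21 - 1*1 = -21 - 1 = -22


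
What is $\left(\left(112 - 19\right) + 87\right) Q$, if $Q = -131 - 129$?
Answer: $-46800$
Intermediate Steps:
$Q = -260$ ($Q = -131 - 129 = -260$)
$\left(\left(112 - 19\right) + 87\right) Q = \left(\left(112 - 19\right) + 87\right) \left(-260\right) = \left(93 + 87\right) \left(-260\right) = 180 \left(-260\right) = -46800$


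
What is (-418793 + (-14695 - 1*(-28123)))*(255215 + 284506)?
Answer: -218784003165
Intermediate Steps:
(-418793 + (-14695 - 1*(-28123)))*(255215 + 284506) = (-418793 + (-14695 + 28123))*539721 = (-418793 + 13428)*539721 = -405365*539721 = -218784003165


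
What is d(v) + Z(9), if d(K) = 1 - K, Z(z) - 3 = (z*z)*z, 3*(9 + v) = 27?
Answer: 733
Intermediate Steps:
v = 0 (v = -9 + (⅓)*27 = -9 + 9 = 0)
Z(z) = 3 + z³ (Z(z) = 3 + (z*z)*z = 3 + z²*z = 3 + z³)
d(v) + Z(9) = (1 - 1*0) + (3 + 9³) = (1 + 0) + (3 + 729) = 1 + 732 = 733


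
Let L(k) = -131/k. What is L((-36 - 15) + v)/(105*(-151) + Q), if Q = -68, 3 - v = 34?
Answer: -131/1305686 ≈ -0.00010033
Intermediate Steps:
v = -31 (v = 3 - 1*34 = 3 - 34 = -31)
L((-36 - 15) + v)/(105*(-151) + Q) = (-131/((-36 - 15) - 31))/(105*(-151) - 68) = (-131/(-51 - 31))/(-15855 - 68) = -131/(-82)/(-15923) = -131*(-1/82)*(-1/15923) = (131/82)*(-1/15923) = -131/1305686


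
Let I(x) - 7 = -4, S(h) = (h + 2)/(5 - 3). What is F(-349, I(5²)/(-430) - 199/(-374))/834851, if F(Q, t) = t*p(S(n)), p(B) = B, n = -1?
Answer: 10556/33565184455 ≈ 3.1449e-7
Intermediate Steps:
S(h) = 1 + h/2 (S(h) = (2 + h)/2 = (2 + h)*(½) = 1 + h/2)
I(x) = 3 (I(x) = 7 - 4 = 3)
F(Q, t) = t/2 (F(Q, t) = t*(1 + (½)*(-1)) = t*(1 - ½) = t*(½) = t/2)
F(-349, I(5²)/(-430) - 199/(-374))/834851 = ((3/(-430) - 199/(-374))/2)/834851 = ((3*(-1/430) - 199*(-1/374))/2)*(1/834851) = ((-3/430 + 199/374)/2)*(1/834851) = ((½)*(21112/40205))*(1/834851) = (10556/40205)*(1/834851) = 10556/33565184455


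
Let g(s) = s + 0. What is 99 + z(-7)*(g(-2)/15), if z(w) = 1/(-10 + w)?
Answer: 25247/255 ≈ 99.008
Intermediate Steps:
g(s) = s
99 + z(-7)*(g(-2)/15) = 99 + (-2/15)/(-10 - 7) = 99 + (-2*1/15)/(-17) = 99 - 1/17*(-2/15) = 99 + 2/255 = 25247/255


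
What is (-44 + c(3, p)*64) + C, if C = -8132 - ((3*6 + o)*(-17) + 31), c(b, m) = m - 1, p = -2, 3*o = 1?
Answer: -24262/3 ≈ -8087.3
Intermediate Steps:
o = ⅓ (o = (⅓)*1 = ⅓ ≈ 0.33333)
c(b, m) = -1 + m
C = -23554/3 (C = -8132 - ((3*6 + ⅓)*(-17) + 31) = -8132 - ((18 + ⅓)*(-17) + 31) = -8132 - ((55/3)*(-17) + 31) = -8132 - (-935/3 + 31) = -8132 - 1*(-842/3) = -8132 + 842/3 = -23554/3 ≈ -7851.3)
(-44 + c(3, p)*64) + C = (-44 + (-1 - 2)*64) - 23554/3 = (-44 - 3*64) - 23554/3 = (-44 - 192) - 23554/3 = -236 - 23554/3 = -24262/3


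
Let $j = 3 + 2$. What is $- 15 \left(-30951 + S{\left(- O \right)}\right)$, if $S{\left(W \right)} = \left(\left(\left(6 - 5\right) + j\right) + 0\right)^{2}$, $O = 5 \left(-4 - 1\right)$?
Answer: $463725$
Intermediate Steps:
$j = 5$
$O = -25$ ($O = 5 \left(-5\right) = -25$)
$S{\left(W \right)} = 36$ ($S{\left(W \right)} = \left(\left(\left(6 - 5\right) + 5\right) + 0\right)^{2} = \left(\left(1 + 5\right) + 0\right)^{2} = \left(6 + 0\right)^{2} = 6^{2} = 36$)
$- 15 \left(-30951 + S{\left(- O \right)}\right) = - 15 \left(-30951 + 36\right) = \left(-15\right) \left(-30915\right) = 463725$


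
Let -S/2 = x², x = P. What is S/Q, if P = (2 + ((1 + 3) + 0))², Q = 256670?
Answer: -1296/128335 ≈ -0.010099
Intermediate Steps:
P = 36 (P = (2 + (4 + 0))² = (2 + 4)² = 6² = 36)
x = 36
S = -2592 (S = -2*36² = -2*1296 = -2592)
S/Q = -2592/256670 = -2592*1/256670 = -1296/128335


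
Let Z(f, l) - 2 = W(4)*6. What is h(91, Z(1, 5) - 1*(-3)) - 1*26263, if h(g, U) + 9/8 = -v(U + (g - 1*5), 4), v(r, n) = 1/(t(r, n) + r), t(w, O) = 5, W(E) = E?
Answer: -393962/15 ≈ -26264.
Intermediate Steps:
Z(f, l) = 26 (Z(f, l) = 2 + 4*6 = 2 + 24 = 26)
v(r, n) = 1/(5 + r)
h(g, U) = -9/8 - 1/(U + g) (h(g, U) = -9/8 - 1/(5 + (U + (g - 1*5))) = -9/8 - 1/(5 + (U + (g - 5))) = -9/8 - 1/(5 + (U + (-5 + g))) = -9/8 - 1/(5 + (-5 + U + g)) = -9/8 - 1/(U + g))
h(91, Z(1, 5) - 1*(-3)) - 1*26263 = (-8 - 9*(26 - 1*(-3)) - 9*91)/(8*((26 - 1*(-3)) + 91)) - 1*26263 = (-8 - 9*(26 + 3) - 819)/(8*((26 + 3) + 91)) - 26263 = (-8 - 9*29 - 819)/(8*(29 + 91)) - 26263 = (⅛)*(-8 - 261 - 819)/120 - 26263 = (⅛)*(1/120)*(-1088) - 26263 = -17/15 - 26263 = -393962/15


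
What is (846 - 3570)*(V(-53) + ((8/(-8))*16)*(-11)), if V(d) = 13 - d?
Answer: -659208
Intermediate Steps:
(846 - 3570)*(V(-53) + ((8/(-8))*16)*(-11)) = (846 - 3570)*((13 - 1*(-53)) + ((8/(-8))*16)*(-11)) = -2724*((13 + 53) + ((8*(-1/8))*16)*(-11)) = -2724*(66 - 1*16*(-11)) = -2724*(66 - 16*(-11)) = -2724*(66 + 176) = -2724*242 = -659208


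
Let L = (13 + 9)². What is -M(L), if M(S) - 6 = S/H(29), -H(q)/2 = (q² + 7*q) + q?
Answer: -6196/1073 ≈ -5.7745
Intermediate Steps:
L = 484 (L = 22² = 484)
H(q) = -16*q - 2*q² (H(q) = -2*((q² + 7*q) + q) = -2*(q² + 8*q) = -16*q - 2*q²)
M(S) = 6 - S/2146 (M(S) = 6 + S/((-2*29*(8 + 29))) = 6 + S/((-2*29*37)) = 6 + S/(-2146) = 6 + S*(-1/2146) = 6 - S/2146)
-M(L) = -(6 - 1/2146*484) = -(6 - 242/1073) = -1*6196/1073 = -6196/1073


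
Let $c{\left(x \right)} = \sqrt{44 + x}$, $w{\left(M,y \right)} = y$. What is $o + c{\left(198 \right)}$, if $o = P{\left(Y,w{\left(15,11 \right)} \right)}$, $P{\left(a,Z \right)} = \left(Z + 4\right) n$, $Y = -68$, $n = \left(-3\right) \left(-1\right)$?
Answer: $45 + 11 \sqrt{2} \approx 60.556$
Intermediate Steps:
$n = 3$
$P{\left(a,Z \right)} = 12 + 3 Z$ ($P{\left(a,Z \right)} = \left(Z + 4\right) 3 = \left(4 + Z\right) 3 = 12 + 3 Z$)
$o = 45$ ($o = 12 + 3 \cdot 11 = 12 + 33 = 45$)
$o + c{\left(198 \right)} = 45 + \sqrt{44 + 198} = 45 + \sqrt{242} = 45 + 11 \sqrt{2}$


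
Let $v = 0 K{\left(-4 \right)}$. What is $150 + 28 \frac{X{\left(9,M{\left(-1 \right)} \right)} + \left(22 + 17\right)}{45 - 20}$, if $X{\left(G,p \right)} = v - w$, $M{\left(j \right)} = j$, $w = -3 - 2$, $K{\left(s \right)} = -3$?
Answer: $\frac{4982}{25} \approx 199.28$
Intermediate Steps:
$w = -5$
$v = 0$ ($v = 0 \left(-3\right) = 0$)
$X{\left(G,p \right)} = 5$ ($X{\left(G,p \right)} = 0 - -5 = 0 + 5 = 5$)
$150 + 28 \frac{X{\left(9,M{\left(-1 \right)} \right)} + \left(22 + 17\right)}{45 - 20} = 150 + 28 \frac{5 + \left(22 + 17\right)}{45 - 20} = 150 + 28 \frac{5 + 39}{25} = 150 + 28 \cdot 44 \cdot \frac{1}{25} = 150 + 28 \cdot \frac{44}{25} = 150 + \frac{1232}{25} = \frac{4982}{25}$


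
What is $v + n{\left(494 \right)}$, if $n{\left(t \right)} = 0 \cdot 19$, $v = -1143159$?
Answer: $-1143159$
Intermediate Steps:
$n{\left(t \right)} = 0$
$v + n{\left(494 \right)} = -1143159 + 0 = -1143159$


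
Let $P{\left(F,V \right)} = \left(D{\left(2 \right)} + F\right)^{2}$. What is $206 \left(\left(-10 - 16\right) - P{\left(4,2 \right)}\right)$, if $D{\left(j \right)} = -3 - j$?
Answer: $-5562$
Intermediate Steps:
$P{\left(F,V \right)} = \left(-5 + F\right)^{2}$ ($P{\left(F,V \right)} = \left(\left(-3 - 2\right) + F\right)^{2} = \left(-5 + F\right)^{2}$)
$206 \left(\left(-10 - 16\right) - P{\left(4,2 \right)}\right) = 206 \left(\left(-10 - 16\right) - \left(-5 + 4\right)^{2}\right) = 206 \left(-26 - \left(-1\right)^{2}\right) = 206 \left(-26 - 1\right) = 206 \left(-27\right) = -5562$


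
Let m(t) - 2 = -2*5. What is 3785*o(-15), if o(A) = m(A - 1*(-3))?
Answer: -30280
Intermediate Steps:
m(t) = -8 (m(t) = 2 - 2*5 = 2 - 10 = -8)
o(A) = -8
3785*o(-15) = 3785*(-8) = -30280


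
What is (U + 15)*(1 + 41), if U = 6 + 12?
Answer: 1386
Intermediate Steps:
U = 18
(U + 15)*(1 + 41) = (18 + 15)*(1 + 41) = 33*42 = 1386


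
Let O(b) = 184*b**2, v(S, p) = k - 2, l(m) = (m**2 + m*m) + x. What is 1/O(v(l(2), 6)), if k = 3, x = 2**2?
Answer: 1/184 ≈ 0.0054348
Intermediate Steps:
x = 4
l(m) = 4 + 2*m**2 (l(m) = (m**2 + m*m) + 4 = (m**2 + m**2) + 4 = 2*m**2 + 4 = 4 + 2*m**2)
v(S, p) = 1 (v(S, p) = 3 - 2 = 1)
1/O(v(l(2), 6)) = 1/(184*1**2) = 1/(184*1) = 1/184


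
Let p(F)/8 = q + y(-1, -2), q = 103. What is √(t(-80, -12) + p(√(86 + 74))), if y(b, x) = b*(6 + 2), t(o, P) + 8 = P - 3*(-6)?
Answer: √758 ≈ 27.532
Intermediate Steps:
t(o, P) = 10 + P (t(o, P) = -8 + (P - 3*(-6)) = -8 + (P + 18) = -8 + (18 + P) = 10 + P)
y(b, x) = 8*b (y(b, x) = b*8 = 8*b)
p(F) = 760 (p(F) = 8*(103 + 8*(-1)) = 8*(103 - 8) = 8*95 = 760)
√(t(-80, -12) + p(√(86 + 74))) = √((10 - 12) + 760) = √(-2 + 760) = √758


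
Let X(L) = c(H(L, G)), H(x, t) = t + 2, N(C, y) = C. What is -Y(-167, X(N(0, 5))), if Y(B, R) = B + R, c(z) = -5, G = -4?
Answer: 172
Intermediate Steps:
H(x, t) = 2 + t
X(L) = -5
-Y(-167, X(N(0, 5))) = -(-167 - 5) = -1*(-172) = 172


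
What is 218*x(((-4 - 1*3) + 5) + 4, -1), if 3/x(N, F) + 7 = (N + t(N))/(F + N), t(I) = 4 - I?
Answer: -218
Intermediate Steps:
x(N, F) = 3/(-7 + 4/(F + N)) (x(N, F) = 3/(-7 + (N + (4 - N))/(F + N)) = 3/(-7 + 4/(F + N)))
218*x(((-4 - 1*3) + 5) + 4, -1) = 218*(3*(-1*(-1) - (((-4 - 1*3) + 5) + 4))/(-4 + 7*(-1) + 7*(((-4 - 1*3) + 5) + 4))) = 218*(3*(1 - (((-4 - 3) + 5) + 4))/(-4 - 7 + 7*(((-4 - 3) + 5) + 4))) = 218*(3*(1 - ((-7 + 5) + 4))/(-4 - 7 + 7*((-7 + 5) + 4))) = 218*(3*(1 - (-2 + 4))/(-4 - 7 + 7*(-2 + 4))) = 218*(3*(1 - 1*2)/(-4 - 7 + 7*2)) = 218*(3*(1 - 2)/(-4 - 7 + 14)) = 218*(3*(-1)/3) = 218*(3*(⅓)*(-1)) = 218*(-1) = -218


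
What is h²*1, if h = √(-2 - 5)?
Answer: -7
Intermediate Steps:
h = I*√7 (h = √(-7) = I*√7 ≈ 2.6458*I)
h²*1 = (I*√7)²*1 = -7*1 = -7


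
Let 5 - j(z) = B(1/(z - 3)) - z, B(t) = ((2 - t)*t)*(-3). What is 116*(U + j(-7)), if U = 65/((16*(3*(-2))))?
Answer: -230173/600 ≈ -383.62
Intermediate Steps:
B(t) = -3*t*(2 - t) (B(t) = (t*(2 - t))*(-3) = -3*t*(2 - t))
j(z) = 5 + z - 3*(-2 + 1/(-3 + z))/(-3 + z) (j(z) = 5 - (3*(-2 + 1/(z - 3))/(z - 3) - z) = 5 - (3*(-2 + 1/(-3 + z))/(-3 + z) - z) = 5 - (-z + 3*(-2 + 1/(-3 + z))/(-3 + z)) = 5 + (z - 3*(-2 + 1/(-3 + z))/(-3 + z)) = 5 + z - 3*(-2 + 1/(-3 + z))/(-3 + z))
U = -65/96 (U = 65/((16*(-6))) = 65/(-96) = 65*(-1/96) = -65/96 ≈ -0.67708)
116*(U + j(-7)) = 116*(-65/96 + (-21 + 6*(-7) + (-3 - 7)**2*(5 - 7))/(-3 - 7)**2) = 116*(-65/96 + (-21 - 42 + (-10)**2*(-2))/(-10)**2) = 116*(-65/96 + (-21 - 42 + 100*(-2))/100) = 116*(-65/96 + (-21 - 42 - 200)/100) = 116*(-65/96 + (1/100)*(-263)) = 116*(-65/96 - 263/100) = 116*(-7937/2400) = -230173/600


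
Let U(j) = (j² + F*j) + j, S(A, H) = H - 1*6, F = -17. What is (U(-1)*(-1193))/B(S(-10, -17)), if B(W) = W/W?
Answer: -20281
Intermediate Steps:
S(A, H) = -6 + H (S(A, H) = H - 6 = -6 + H)
U(j) = j² - 16*j (U(j) = (j² - 17*j) + j = j² - 16*j)
B(W) = 1
(U(-1)*(-1193))/B(S(-10, -17)) = (-(-16 - 1)*(-1193))/1 = (-1*(-17)*(-1193))*1 = (17*(-1193))*1 = -20281*1 = -20281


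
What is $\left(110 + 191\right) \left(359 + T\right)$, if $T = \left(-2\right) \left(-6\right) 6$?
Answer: $129731$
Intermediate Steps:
$T = 72$ ($T = 12 \cdot 6 = 72$)
$\left(110 + 191\right) \left(359 + T\right) = \left(110 + 191\right) \left(359 + 72\right) = 301 \cdot 431 = 129731$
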